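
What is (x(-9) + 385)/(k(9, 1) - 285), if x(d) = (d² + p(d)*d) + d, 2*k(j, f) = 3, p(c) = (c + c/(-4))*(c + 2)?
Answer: -127/1134 ≈ -0.11199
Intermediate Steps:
p(c) = 3*c*(2 + c)/4 (p(c) = (c + c*(-¼))*(2 + c) = (c - c/4)*(2 + c) = (3*c/4)*(2 + c) = 3*c*(2 + c)/4)
k(j, f) = 3/2 (k(j, f) = (½)*3 = 3/2)
x(d) = d + d² + 3*d²*(2 + d)/4 (x(d) = (d² + (3*d*(2 + d)/4)*d) + d = (d² + 3*d²*(2 + d)/4) + d = d + d² + 3*d²*(2 + d)/4)
(x(-9) + 385)/(k(9, 1) - 285) = ((¼)*(-9)*(4 + 3*(-9)² + 10*(-9)) + 385)/(3/2 - 285) = ((¼)*(-9)*(4 + 3*81 - 90) + 385)/(-567/2) = ((¼)*(-9)*(4 + 243 - 90) + 385)*(-2/567) = ((¼)*(-9)*157 + 385)*(-2/567) = (-1413/4 + 385)*(-2/567) = (127/4)*(-2/567) = -127/1134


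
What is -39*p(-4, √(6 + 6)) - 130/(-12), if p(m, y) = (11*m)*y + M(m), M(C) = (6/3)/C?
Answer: 91/3 + 3432*√3 ≈ 5974.7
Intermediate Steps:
M(C) = 2/C (M(C) = (6*(⅓))/C = 2/C)
p(m, y) = 2/m + 11*m*y (p(m, y) = (11*m)*y + 2/m = 11*m*y + 2/m = 2/m + 11*m*y)
-39*p(-4, √(6 + 6)) - 130/(-12) = -39*(2/(-4) + 11*(-4)*√(6 + 6)) - 130/(-12) = -39*(2*(-¼) + 11*(-4)*√12) - 130*(-1/12) = -39*(-½ + 11*(-4)*(2*√3)) + 65/6 = -39*(-½ - 88*√3) + 65/6 = (39/2 + 3432*√3) + 65/6 = 91/3 + 3432*√3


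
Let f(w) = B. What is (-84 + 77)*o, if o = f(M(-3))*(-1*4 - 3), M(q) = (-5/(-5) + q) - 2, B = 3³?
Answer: 1323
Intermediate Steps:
B = 27
M(q) = -1 + q (M(q) = (-5*(-⅕) + q) - 2 = (1 + q) - 2 = -1 + q)
f(w) = 27
o = -189 (o = 27*(-1*4 - 3) = 27*(-4 - 3) = 27*(-7) = -189)
(-84 + 77)*o = (-84 + 77)*(-189) = -7*(-189) = 1323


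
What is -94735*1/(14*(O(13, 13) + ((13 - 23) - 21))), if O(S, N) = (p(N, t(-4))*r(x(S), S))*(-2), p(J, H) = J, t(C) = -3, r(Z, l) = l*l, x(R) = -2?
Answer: 18947/12390 ≈ 1.5292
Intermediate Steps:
r(Z, l) = l²
O(S, N) = -2*N*S² (O(S, N) = (N*S²)*(-2) = -2*N*S²)
-94735*1/(14*(O(13, 13) + ((13 - 23) - 21))) = -94735*1/(14*(-2*13*13² + ((13 - 23) - 21))) = -94735*1/(14*(-2*13*169 + (-10 - 21))) = -94735*1/(14*(-4394 - 31)) = -94735/((-4425*14)) = -94735/(-61950) = -94735*(-1/61950) = 18947/12390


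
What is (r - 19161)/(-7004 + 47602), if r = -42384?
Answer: -61545/40598 ≈ -1.5160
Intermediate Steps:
(r - 19161)/(-7004 + 47602) = (-42384 - 19161)/(-7004 + 47602) = -61545/40598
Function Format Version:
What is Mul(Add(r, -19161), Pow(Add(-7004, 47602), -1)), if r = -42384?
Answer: Rational(-61545, 40598) ≈ -1.5160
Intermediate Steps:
Mul(Add(r, -19161), Pow(Add(-7004, 47602), -1)) = Mul(Add(-42384, -19161), Pow(Add(-7004, 47602), -1)) = Mul(-61545, Pow(40598, -1)) = Mul(-61545, Rational(1, 40598)) = Rational(-61545, 40598)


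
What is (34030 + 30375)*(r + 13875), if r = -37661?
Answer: -1531937330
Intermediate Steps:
(34030 + 30375)*(r + 13875) = (34030 + 30375)*(-37661 + 13875) = 64405*(-23786) = -1531937330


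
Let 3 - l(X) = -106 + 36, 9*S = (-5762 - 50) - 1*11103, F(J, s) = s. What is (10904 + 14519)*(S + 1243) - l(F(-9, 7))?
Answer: -145623601/9 ≈ -1.6180e+7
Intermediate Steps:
S = -16915/9 (S = ((-5762 - 50) - 1*11103)/9 = (-5812 - 11103)/9 = (⅑)*(-16915) = -16915/9 ≈ -1879.4)
l(X) = 73 (l(X) = 3 - (-106 + 36) = 3 - 1*(-70) = 3 + 70 = 73)
(10904 + 14519)*(S + 1243) - l(F(-9, 7)) = (10904 + 14519)*(-16915/9 + 1243) - 1*73 = 25423*(-5728/9) - 73 = -145622944/9 - 73 = -145623601/9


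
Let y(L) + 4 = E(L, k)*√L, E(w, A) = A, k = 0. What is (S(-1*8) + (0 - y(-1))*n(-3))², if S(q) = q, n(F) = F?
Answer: 400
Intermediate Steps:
y(L) = -4 (y(L) = -4 + 0*√L = -4 + 0 = -4)
(S(-1*8) + (0 - y(-1))*n(-3))² = (-1*8 + (0 - 1*(-4))*(-3))² = (-8 + (0 + 4)*(-3))² = (-8 + 4*(-3))² = (-8 - 12)² = (-20)² = 400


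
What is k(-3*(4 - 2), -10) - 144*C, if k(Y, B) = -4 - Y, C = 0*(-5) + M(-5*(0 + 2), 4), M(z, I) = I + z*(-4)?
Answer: -6334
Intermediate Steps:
M(z, I) = I - 4*z
C = 44 (C = 0*(-5) + (4 - (-20)*(0 + 2)) = 0 + (4 - (-20)*2) = 0 + (4 - 4*(-10)) = 0 + (4 + 40) = 0 + 44 = 44)
k(-3*(4 - 2), -10) - 144*C = (-4 - (-3)*(4 - 2)) - 144*44 = (-4 - (-3)*2) - 6336 = (-4 - 1*(-6)) - 6336 = (-4 + 6) - 6336 = 2 - 6336 = -6334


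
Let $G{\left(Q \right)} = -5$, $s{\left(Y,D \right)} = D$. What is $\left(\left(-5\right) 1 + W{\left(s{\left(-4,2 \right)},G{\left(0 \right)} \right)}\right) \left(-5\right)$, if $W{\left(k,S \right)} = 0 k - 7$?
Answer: $60$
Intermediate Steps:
$W{\left(k,S \right)} = -7$ ($W{\left(k,S \right)} = 0 - 7 = -7$)
$\left(\left(-5\right) 1 + W{\left(s{\left(-4,2 \right)},G{\left(0 \right)} \right)}\right) \left(-5\right) = \left(\left(-5\right) 1 - 7\right) \left(-5\right) = \left(-5 - 7\right) \left(-5\right) = \left(-12\right) \left(-5\right) = 60$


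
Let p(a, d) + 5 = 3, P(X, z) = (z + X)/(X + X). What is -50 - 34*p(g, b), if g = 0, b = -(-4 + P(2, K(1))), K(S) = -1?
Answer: 18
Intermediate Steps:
P(X, z) = (X + z)/(2*X) (P(X, z) = (X + z)/((2*X)) = (X + z)*(1/(2*X)) = (X + z)/(2*X))
b = 15/4 (b = -(-4 + (½)*(2 - 1)/2) = -(-4 + (½)*(½)*1) = -(-4 + ¼) = -1*(-15/4) = 15/4 ≈ 3.7500)
p(a, d) = -2 (p(a, d) = -5 + 3 = -2)
-50 - 34*p(g, b) = -50 - 34*(-2) = -50 + 68 = 18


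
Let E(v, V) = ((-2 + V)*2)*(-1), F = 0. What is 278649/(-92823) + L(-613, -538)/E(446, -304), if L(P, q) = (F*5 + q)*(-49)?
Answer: 379411123/9467946 ≈ 40.073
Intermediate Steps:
L(P, q) = -49*q (L(P, q) = (0*5 + q)*(-49) = (0 + q)*(-49) = q*(-49) = -49*q)
E(v, V) = 4 - 2*V (E(v, V) = (-4 + 2*V)*(-1) = 4 - 2*V)
278649/(-92823) + L(-613, -538)/E(446, -304) = 278649/(-92823) + (-49*(-538))/(4 - 2*(-304)) = 278649*(-1/92823) + 26362/(4 + 608) = -92883/30941 + 26362/612 = -92883/30941 + 26362*(1/612) = -92883/30941 + 13181/306 = 379411123/9467946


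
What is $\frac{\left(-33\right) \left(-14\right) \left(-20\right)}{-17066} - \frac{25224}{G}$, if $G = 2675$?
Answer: $- \frac{28982556}{3260825} \approx -8.8881$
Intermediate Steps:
$\frac{\left(-33\right) \left(-14\right) \left(-20\right)}{-17066} - \frac{25224}{G} = \frac{\left(-33\right) \left(-14\right) \left(-20\right)}{-17066} - \frac{25224}{2675} = 462 \left(-20\right) \left(- \frac{1}{17066}\right) - \frac{25224}{2675} = \left(-9240\right) \left(- \frac{1}{17066}\right) - \frac{25224}{2675} = \frac{660}{1219} - \frac{25224}{2675} = - \frac{28982556}{3260825}$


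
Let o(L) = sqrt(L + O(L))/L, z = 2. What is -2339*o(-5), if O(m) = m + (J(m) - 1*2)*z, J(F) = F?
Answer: 4678*I*sqrt(6)/5 ≈ 2291.7*I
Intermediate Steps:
O(m) = -4 + 3*m (O(m) = m + (m - 1*2)*2 = m + (m - 2)*2 = m + (-2 + m)*2 = m + (-4 + 2*m) = -4 + 3*m)
o(L) = sqrt(-4 + 4*L)/L (o(L) = sqrt(L + (-4 + 3*L))/L = sqrt(-4 + 4*L)/L)
-2339*o(-5) = -4678*sqrt(-1 - 5)/(-5) = -4678*(-1)*sqrt(-6)/5 = -4678*(-1)*I*sqrt(6)/5 = -(-4678)*I*sqrt(6)/5 = 4678*I*sqrt(6)/5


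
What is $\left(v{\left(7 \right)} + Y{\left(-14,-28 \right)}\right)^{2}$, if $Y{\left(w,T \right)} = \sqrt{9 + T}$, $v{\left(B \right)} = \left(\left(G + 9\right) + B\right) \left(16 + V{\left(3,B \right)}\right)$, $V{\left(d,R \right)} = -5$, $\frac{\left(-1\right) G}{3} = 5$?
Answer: $\left(11 + i \sqrt{19}\right)^{2} \approx 102.0 + 95.896 i$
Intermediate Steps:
$G = -15$ ($G = \left(-3\right) 5 = -15$)
$v{\left(B \right)} = -66 + 11 B$ ($v{\left(B \right)} = \left(\left(-15 + 9\right) + B\right) \left(16 - 5\right) = \left(-6 + B\right) 11 = -66 + 11 B$)
$\left(v{\left(7 \right)} + Y{\left(-14,-28 \right)}\right)^{2} = \left(\left(-66 + 11 \cdot 7\right) + \sqrt{9 - 28}\right)^{2} = \left(\left(-66 + 77\right) + \sqrt{-19}\right)^{2} = \left(11 + i \sqrt{19}\right)^{2}$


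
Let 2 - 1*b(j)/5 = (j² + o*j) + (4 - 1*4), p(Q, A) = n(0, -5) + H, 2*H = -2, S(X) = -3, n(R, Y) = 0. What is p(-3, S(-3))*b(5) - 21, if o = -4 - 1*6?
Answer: -156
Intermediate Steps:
H = -1 (H = (½)*(-2) = -1)
p(Q, A) = -1 (p(Q, A) = 0 - 1 = -1)
o = -10 (o = -4 - 6 = -10)
b(j) = 10 - 5*j² + 50*j (b(j) = 10 - 5*((j² - 10*j) + (4 - 1*4)) = 10 - 5*((j² - 10*j) + (4 - 4)) = 10 - 5*((j² - 10*j) + 0) = 10 - 5*(j² - 10*j) = 10 + (-5*j² + 50*j) = 10 - 5*j² + 50*j)
p(-3, S(-3))*b(5) - 21 = -(10 - 5*5² + 50*5) - 21 = -(10 - 5*25 + 250) - 21 = -(10 - 125 + 250) - 21 = -1*135 - 21 = -135 - 21 = -156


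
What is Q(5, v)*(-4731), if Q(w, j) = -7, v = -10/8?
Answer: 33117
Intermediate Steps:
v = -5/4 (v = -10/8 = -1*5/4 = -5/4 ≈ -1.2500)
Q(5, v)*(-4731) = -7*(-4731) = 33117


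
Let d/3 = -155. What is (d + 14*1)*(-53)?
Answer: 23903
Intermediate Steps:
d = -465 (d = 3*(-155) = -465)
(d + 14*1)*(-53) = (-465 + 14*1)*(-53) = (-465 + 14)*(-53) = -451*(-53) = 23903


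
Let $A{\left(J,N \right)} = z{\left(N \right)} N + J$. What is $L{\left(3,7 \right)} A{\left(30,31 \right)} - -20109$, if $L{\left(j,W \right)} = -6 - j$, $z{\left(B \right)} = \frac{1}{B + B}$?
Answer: $\frac{39669}{2} \approx 19835.0$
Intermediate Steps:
$z{\left(B \right)} = \frac{1}{2 B}$
$A{\left(J,N \right)} = \frac{1}{2} + J$ ($A{\left(J,N \right)} = \frac{1}{2 N} N + J = \frac{1}{2} + J$)
$L{\left(3,7 \right)} A{\left(30,31 \right)} - -20109 = \left(-6 - 3\right) \left(\frac{1}{2} + 30\right) - -20109 = \left(-6 - 3\right) \frac{61}{2} + 20109 = \left(-9\right) \frac{61}{2} + 20109 = - \frac{549}{2} + 20109 = \frac{39669}{2}$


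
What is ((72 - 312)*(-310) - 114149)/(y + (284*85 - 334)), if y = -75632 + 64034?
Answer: -39749/12208 ≈ -3.2560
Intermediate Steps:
y = -11598
((72 - 312)*(-310) - 114149)/(y + (284*85 - 334)) = ((72 - 312)*(-310) - 114149)/(-11598 + (284*85 - 334)) = (-240*(-310) - 114149)/(-11598 + (24140 - 334)) = (74400 - 114149)/(-11598 + 23806) = -39749/12208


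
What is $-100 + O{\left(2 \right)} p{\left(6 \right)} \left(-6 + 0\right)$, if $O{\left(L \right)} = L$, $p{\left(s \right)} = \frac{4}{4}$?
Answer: $-112$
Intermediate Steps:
$p{\left(s \right)} = 1$ ($p{\left(s \right)} = 4 \cdot \frac{1}{4} = 1$)
$-100 + O{\left(2 \right)} p{\left(6 \right)} \left(-6 + 0\right) = -100 + 2 \cdot 1 \left(-6 + 0\right) = -100 + 2 \cdot 1 \left(-6\right) = -100 + 2 \left(-6\right) = -100 - 12 = -112$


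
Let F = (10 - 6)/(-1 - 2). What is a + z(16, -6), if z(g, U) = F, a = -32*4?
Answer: -388/3 ≈ -129.33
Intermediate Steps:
a = -128
F = -4/3 (F = 4/(-3) = 4*(-⅓) = -4/3 ≈ -1.3333)
z(g, U) = -4/3
a + z(16, -6) = -128 - 4/3 = -388/3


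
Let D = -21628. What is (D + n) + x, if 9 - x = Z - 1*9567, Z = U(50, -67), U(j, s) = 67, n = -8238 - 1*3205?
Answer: -23562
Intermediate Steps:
n = -11443 (n = -8238 - 3205 = -11443)
Z = 67
x = 9509 (x = 9 - (67 - 1*9567) = 9 - (67 - 9567) = 9 - 1*(-9500) = 9 + 9500 = 9509)
(D + n) + x = (-21628 - 11443) + 9509 = -33071 + 9509 = -23562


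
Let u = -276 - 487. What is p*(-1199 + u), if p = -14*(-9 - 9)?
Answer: -494424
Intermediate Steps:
u = -763
p = 252 (p = -14*(-18) = 252)
p*(-1199 + u) = 252*(-1199 - 763) = 252*(-1962) = -494424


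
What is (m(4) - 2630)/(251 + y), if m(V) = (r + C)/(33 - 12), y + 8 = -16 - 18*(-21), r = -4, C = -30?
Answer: -5024/1155 ≈ -4.3498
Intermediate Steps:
y = 354 (y = -8 + (-16 - 18*(-21)) = -8 + (-16 + 378) = -8 + 362 = 354)
m(V) = -34/21 (m(V) = (-4 - 30)/(33 - 12) = -34/21)
(m(4) - 2630)/(251 + y) = (-34/21 - 2630)/(251 + 354) = -55264/21/605 = -55264/21*1/605 = -5024/1155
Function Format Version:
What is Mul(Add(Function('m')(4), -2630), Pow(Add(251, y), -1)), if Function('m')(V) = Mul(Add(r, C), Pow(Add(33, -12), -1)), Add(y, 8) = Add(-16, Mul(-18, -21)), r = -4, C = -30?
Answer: Rational(-5024, 1155) ≈ -4.3498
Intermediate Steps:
y = 354 (y = Add(-8, Add(-16, Mul(-18, -21))) = Add(-8, Add(-16, 378)) = Add(-8, 362) = 354)
Function('m')(V) = Rational(-34, 21) (Function('m')(V) = Mul(Add(-4, -30), Pow(Add(33, -12), -1)) = Mul(-34, Pow(21, -1)) = Mul(-34, Rational(1, 21)) = Rational(-34, 21))
Mul(Add(Function('m')(4), -2630), Pow(Add(251, y), -1)) = Mul(Add(Rational(-34, 21), -2630), Pow(Add(251, 354), -1)) = Mul(Rational(-55264, 21), Pow(605, -1)) = Mul(Rational(-55264, 21), Rational(1, 605)) = Rational(-5024, 1155)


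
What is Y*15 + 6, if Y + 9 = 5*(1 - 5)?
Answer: -429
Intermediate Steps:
Y = -29 (Y = -9 + 5*(1 - 5) = -9 + 5*(-4) = -9 - 20 = -29)
Y*15 + 6 = -29*15 + 6 = -435 + 6 = -429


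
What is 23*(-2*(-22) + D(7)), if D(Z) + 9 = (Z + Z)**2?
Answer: 5313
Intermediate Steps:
D(Z) = -9 + 4*Z**2 (D(Z) = -9 + (Z + Z)**2 = -9 + (2*Z)**2 = -9 + 4*Z**2)
23*(-2*(-22) + D(7)) = 23*(-2*(-22) + (-9 + 4*7**2)) = 23*(44 + (-9 + 4*49)) = 23*(44 + (-9 + 196)) = 23*(44 + 187) = 23*231 = 5313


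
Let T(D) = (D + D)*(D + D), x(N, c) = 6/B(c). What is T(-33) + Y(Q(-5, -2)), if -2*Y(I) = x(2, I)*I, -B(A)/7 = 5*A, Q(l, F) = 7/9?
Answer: 152463/35 ≈ 4356.1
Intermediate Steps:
Q(l, F) = 7/9 (Q(l, F) = 7*(⅑) = 7/9)
B(A) = -35*A
x(N, c) = -6/(35*c) (x(N, c) = 6/((-35*c)) = 6*(-1/(35*c)) = -6/(35*c))
Y(I) = 3/35 (Y(I) = -(-6/(35*I))*I/2 = -½*(-6/35) = 3/35)
T(D) = 4*D² (T(D) = (2*D)*(2*D) = 4*D²)
T(-33) + Y(Q(-5, -2)) = 4*(-33)² + 3/35 = 4*1089 + 3/35 = 4356 + 3/35 = 152463/35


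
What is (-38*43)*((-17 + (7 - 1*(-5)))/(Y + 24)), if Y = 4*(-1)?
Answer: 817/2 ≈ 408.50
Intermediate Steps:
Y = -4
(-38*43)*((-17 + (7 - 1*(-5)))/(Y + 24)) = (-38*43)*((-17 + (7 - 1*(-5)))/(-4 + 24)) = -1634*(-17 + (7 + 5))/20 = -1634*(-17 + 12)/20 = -(-8170)/20 = -1634*(-1/4) = 817/2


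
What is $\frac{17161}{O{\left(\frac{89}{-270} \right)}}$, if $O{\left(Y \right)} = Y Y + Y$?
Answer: $- \frac{1251036900}{16109} \approx -77661.0$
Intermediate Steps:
$O{\left(Y \right)} = Y + Y^{2}$ ($O{\left(Y \right)} = Y^{2} + Y = Y + Y^{2}$)
$\frac{17161}{O{\left(\frac{89}{-270} \right)}} = \frac{17161}{\frac{89}{-270} \left(1 + \frac{89}{-270}\right)} = \frac{17161}{89 \left(- \frac{1}{270}\right) \left(1 + 89 \left(- \frac{1}{270}\right)\right)} = \frac{17161}{\left(- \frac{89}{270}\right) \left(1 - \frac{89}{270}\right)} = \frac{17161}{\left(- \frac{89}{270}\right) \frac{181}{270}} = \frac{17161}{- \frac{16109}{72900}} = 17161 \left(- \frac{72900}{16109}\right) = - \frac{1251036900}{16109}$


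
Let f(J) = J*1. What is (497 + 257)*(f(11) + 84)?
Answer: 71630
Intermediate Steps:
f(J) = J
(497 + 257)*(f(11) + 84) = (497 + 257)*(11 + 84) = 754*95 = 71630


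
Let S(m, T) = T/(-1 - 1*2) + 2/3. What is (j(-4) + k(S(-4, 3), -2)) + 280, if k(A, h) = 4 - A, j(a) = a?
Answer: 841/3 ≈ 280.33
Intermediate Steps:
S(m, T) = ⅔ - T/3 (S(m, T) = T/(-1 - 2) + 2*(⅓) = T/(-3) + ⅔ = T*(-⅓) + ⅔ = -T/3 + ⅔ = ⅔ - T/3)
(j(-4) + k(S(-4, 3), -2)) + 280 = (-4 + (4 - (⅔ - ⅓*3))) + 280 = (-4 + (4 - (⅔ - 1))) + 280 = (-4 + (4 - 1*(-⅓))) + 280 = (-4 + (4 + ⅓)) + 280 = (-4 + 13/3) + 280 = ⅓ + 280 = 841/3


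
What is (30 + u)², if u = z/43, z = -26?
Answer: 1597696/1849 ≈ 864.09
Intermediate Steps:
u = -26/43 ≈ -0.60465
(30 + u)² = (30 - 26/43)² = (1264/43)² = 1597696/1849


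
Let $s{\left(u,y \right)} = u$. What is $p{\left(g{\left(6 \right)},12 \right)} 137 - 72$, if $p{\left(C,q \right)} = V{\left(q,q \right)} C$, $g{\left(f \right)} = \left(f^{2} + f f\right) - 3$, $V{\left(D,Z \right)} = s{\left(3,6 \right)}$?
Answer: $28287$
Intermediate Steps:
$V{\left(D,Z \right)} = 3$
$g{\left(f \right)} = -3 + 2 f^{2}$ ($g{\left(f \right)} = \left(f^{2} + f^{2}\right) - 3 = 2 f^{2} - 3 = -3 + 2 f^{2}$)
$p{\left(C,q \right)} = 3 C$
$p{\left(g{\left(6 \right)},12 \right)} 137 - 72 = 3 \left(-3 + 2 \cdot 6^{2}\right) 137 - 72 = 3 \left(-3 + 2 \cdot 36\right) 137 - 72 = 3 \left(-3 + 72\right) 137 - 72 = 3 \cdot 69 \cdot 137 - 72 = 207 \cdot 137 - 72 = 28359 - 72 = 28287$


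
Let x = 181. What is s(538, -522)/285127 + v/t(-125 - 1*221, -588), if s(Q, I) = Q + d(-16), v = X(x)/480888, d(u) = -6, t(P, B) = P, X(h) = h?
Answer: 88466407949/47441496860496 ≈ 0.0018647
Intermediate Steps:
v = 181/480888 ≈ 0.00037639
s(Q, I) = -6 + Q (s(Q, I) = Q - 6 = -6 + Q)
s(538, -522)/285127 + v/t(-125 - 1*221, -588) = (-6 + 538)/285127 + 181/(480888*(-125 - 1*221)) = 532*(1/285127) + 181/(480888*(-125 - 221)) = 532/285127 + (181/480888)/(-346) = 532/285127 + (181/480888)*(-1/346) = 532/285127 - 181/166387248 = 88466407949/47441496860496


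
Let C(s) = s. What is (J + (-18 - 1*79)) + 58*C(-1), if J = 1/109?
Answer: -16894/109 ≈ -154.99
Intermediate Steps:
J = 1/109 ≈ 0.0091743
(J + (-18 - 1*79)) + 58*C(-1) = (1/109 + (-18 - 1*79)) + 58*(-1) = (1/109 + (-18 - 79)) - 58 = (1/109 - 97) - 58 = -10572/109 - 58 = -16894/109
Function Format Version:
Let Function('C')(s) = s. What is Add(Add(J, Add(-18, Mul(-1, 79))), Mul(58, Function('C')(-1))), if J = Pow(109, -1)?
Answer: Rational(-16894, 109) ≈ -154.99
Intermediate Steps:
J = Rational(1, 109) ≈ 0.0091743
Add(Add(J, Add(-18, Mul(-1, 79))), Mul(58, Function('C')(-1))) = Add(Add(Rational(1, 109), Add(-18, Mul(-1, 79))), Mul(58, -1)) = Add(Add(Rational(1, 109), Add(-18, -79)), -58) = Add(Add(Rational(1, 109), -97), -58) = Add(Rational(-10572, 109), -58) = Rational(-16894, 109)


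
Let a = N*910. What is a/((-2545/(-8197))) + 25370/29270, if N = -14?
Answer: -61131901879/1489843 ≈ -41032.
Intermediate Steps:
a = -12740 (a = -14*910 = -12740)
a/((-2545/(-8197))) + 25370/29270 = -12740/((-2545/(-8197))) + 25370/29270 = -12740/((-2545*(-1/8197))) + 25370*(1/29270) = -12740/2545/8197 + 2537/2927 = -12740*8197/2545 + 2537/2927 = -20885956/509 + 2537/2927 = -61131901879/1489843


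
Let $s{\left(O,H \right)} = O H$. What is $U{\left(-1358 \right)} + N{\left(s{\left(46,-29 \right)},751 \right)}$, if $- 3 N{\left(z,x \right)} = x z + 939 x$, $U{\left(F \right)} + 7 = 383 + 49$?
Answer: $\frac{297920}{3} \approx 99307.0$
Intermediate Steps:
$U{\left(F \right)} = 425$ ($U{\left(F \right)} = -7 + \left(383 + 49\right) = -7 + 432 = 425$)
$s{\left(O,H \right)} = H O$
$N{\left(z,x \right)} = - 313 x - \frac{x z}{3}$ ($N{\left(z,x \right)} = - \frac{x z + 939 x}{3} = - \frac{939 x + x z}{3} = - 313 x - \frac{x z}{3}$)
$U{\left(-1358 \right)} + N{\left(s{\left(46,-29 \right)},751 \right)} = 425 - \frac{751 \left(939 - 1334\right)}{3} = 425 - \frac{751}{3} \left(-395\right) = 425 + \frac{296645}{3} = \frac{297920}{3}$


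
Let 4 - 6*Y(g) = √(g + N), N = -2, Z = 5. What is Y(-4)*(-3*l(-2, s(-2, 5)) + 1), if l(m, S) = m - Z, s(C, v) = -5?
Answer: 44/3 - 11*I*√6/3 ≈ 14.667 - 8.9815*I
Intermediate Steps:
l(m, S) = -5 + m (l(m, S) = m - 1*5 = m - 5 = -5 + m)
Y(g) = ⅔ - √(-2 + g)/6 (Y(g) = ⅔ - √(g - 2)/6 = ⅔ - √(-2 + g)/6)
Y(-4)*(-3*l(-2, s(-2, 5)) + 1) = (⅔ - √(-2 - 4)/6)*(-3*(-5 - 2) + 1) = (⅔ - I*√6/6)*(-3*(-7) + 1) = (⅔ - I*√6/6)*(21 + 1) = (⅔ - I*√6/6)*22 = 44/3 - 11*I*√6/3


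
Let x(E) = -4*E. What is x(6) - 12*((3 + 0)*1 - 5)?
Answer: 0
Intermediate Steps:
x(6) - 12*((3 + 0)*1 - 5) = -4*6 - 12*((3 + 0)*1 - 5) = -24 - 12*(3*1 - 5) = -24 - 12*(3 - 5) = -24 - 12*(-2) = -24 + 24 = 0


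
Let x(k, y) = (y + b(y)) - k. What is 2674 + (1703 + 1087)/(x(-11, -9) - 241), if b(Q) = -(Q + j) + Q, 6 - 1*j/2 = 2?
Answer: 657688/247 ≈ 2662.7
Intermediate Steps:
j = 8 (j = 12 - 2*2 = 12 - 4 = 8)
b(Q) = -8 (b(Q) = -(Q + 8) + Q = -(8 + Q) + Q = (-8 - Q) + Q = -8)
x(k, y) = -8 + y - k (x(k, y) = (y - 8) - k = (-8 + y) - k = -8 + y - k)
2674 + (1703 + 1087)/(x(-11, -9) - 241) = 2674 + (1703 + 1087)/((-8 - 9 - 1*(-11)) - 241) = 2674 + 2790/((-8 - 9 + 11) - 241) = 2674 + 2790/(-6 - 241) = 2674 + 2790/(-247) = 2674 + 2790*(-1/247) = 2674 - 2790/247 = 657688/247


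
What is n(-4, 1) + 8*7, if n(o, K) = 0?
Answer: 56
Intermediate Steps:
n(-4, 1) + 8*7 = 0 + 8*7 = 0 + 56 = 56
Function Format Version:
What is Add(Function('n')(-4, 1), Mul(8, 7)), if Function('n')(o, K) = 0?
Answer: 56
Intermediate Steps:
Add(Function('n')(-4, 1), Mul(8, 7)) = Add(0, Mul(8, 7)) = Add(0, 56) = 56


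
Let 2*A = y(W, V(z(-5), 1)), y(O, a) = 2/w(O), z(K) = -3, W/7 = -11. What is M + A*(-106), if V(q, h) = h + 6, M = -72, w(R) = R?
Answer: -5438/77 ≈ -70.623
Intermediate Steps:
W = -77 (W = 7*(-11) = -77)
V(q, h) = 6 + h
y(O, a) = 2/O
A = -1/77 (A = (2/(-77))/2 = (2*(-1/77))/2 = (1/2)*(-2/77) = -1/77 ≈ -0.012987)
M + A*(-106) = -72 - 1/77*(-106) = -72 + 106/77 = -5438/77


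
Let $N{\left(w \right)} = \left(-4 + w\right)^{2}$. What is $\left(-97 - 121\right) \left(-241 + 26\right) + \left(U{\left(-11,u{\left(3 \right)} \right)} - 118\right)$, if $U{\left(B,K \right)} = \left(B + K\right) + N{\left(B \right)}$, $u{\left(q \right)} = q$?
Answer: $46969$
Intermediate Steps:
$U{\left(B,K \right)} = B + K + \left(-4 + B\right)^{2}$ ($U{\left(B,K \right)} = \left(B + K\right) + \left(-4 + B\right)^{2} = B + K + \left(-4 + B\right)^{2}$)
$\left(-97 - 121\right) \left(-241 + 26\right) + \left(U{\left(-11,u{\left(3 \right)} \right)} - 118\right) = \left(-97 - 121\right) \left(-241 + 26\right) + \left(\left(-11 + 3 + \left(-4 - 11\right)^{2}\right) - 118\right) = \left(-218\right) \left(-215\right) + \left(\left(-11 + 3 + \left(-15\right)^{2}\right) - 118\right) = 46870 + \left(\left(-11 + 3 + 225\right) - 118\right) = 46870 + \left(217 - 118\right) = 46870 + 99 = 46969$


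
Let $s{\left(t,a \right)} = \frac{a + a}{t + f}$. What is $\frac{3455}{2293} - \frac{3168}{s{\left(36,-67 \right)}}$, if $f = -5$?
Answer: $\frac{112826957}{153631} \approx 734.4$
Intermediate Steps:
$s{\left(t,a \right)} = \frac{2 a}{-5 + t}$ ($s{\left(t,a \right)} = \frac{a + a}{t - 5} = \frac{2 a}{-5 + t}$)
$\frac{3455}{2293} - \frac{3168}{s{\left(36,-67 \right)}} = \frac{3455}{2293} - \frac{3168}{2 \left(-67\right) \frac{1}{-5 + 36}} = 3455 \cdot \frac{1}{2293} - \frac{3168}{2 \left(-67\right) \frac{1}{31}} = \frac{3455}{2293} - \frac{3168}{2 \left(-67\right) \frac{1}{31}} = \frac{3455}{2293} - \frac{3168}{- \frac{134}{31}} = \frac{3455}{2293} - - \frac{49104}{67} = \frac{3455}{2293} + \frac{49104}{67} = \frac{112826957}{153631}$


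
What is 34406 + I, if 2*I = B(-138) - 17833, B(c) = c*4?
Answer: 50427/2 ≈ 25214.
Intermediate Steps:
B(c) = 4*c
I = -18385/2 (I = (4*(-138) - 17833)/2 = (-552 - 17833)/2 = (½)*(-18385) = -18385/2 ≈ -9192.5)
34406 + I = 34406 - 18385/2 = 50427/2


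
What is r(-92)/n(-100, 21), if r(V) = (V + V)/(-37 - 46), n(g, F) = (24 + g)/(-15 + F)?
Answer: -276/1577 ≈ -0.17502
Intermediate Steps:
n(g, F) = (24 + g)/(-15 + F)
r(V) = -2*V/83 (r(V) = (2*V)/(-83) = (2*V)*(-1/83) = -2*V/83)
r(-92)/n(-100, 21) = (-2/83*(-92))/(((24 - 100)/(-15 + 21))) = 184/(83*((-76/6))) = 184/(83*(((⅙)*(-76)))) = 184/(83*(-38/3)) = (184/83)*(-3/38) = -276/1577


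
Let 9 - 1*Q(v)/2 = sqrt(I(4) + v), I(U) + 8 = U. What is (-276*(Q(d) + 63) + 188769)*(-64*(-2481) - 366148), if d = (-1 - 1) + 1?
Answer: -34508065332 - 114464928*I*sqrt(5) ≈ -3.4508e+10 - 2.5595e+8*I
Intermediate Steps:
I(U) = -8 + U
d = -1 (d = -2 + 1 = -1)
Q(v) = 18 - 2*sqrt(-4 + v) (Q(v) = 18 - 2*sqrt((-8 + 4) + v) = 18 - 2*sqrt(-4 + v))
(-276*(Q(d) + 63) + 188769)*(-64*(-2481) - 366148) = (-276*((18 - 2*sqrt(-4 - 1)) + 63) + 188769)*(-64*(-2481) - 366148) = (-276*((18 - 2*I*sqrt(5)) + 63) + 188769)*(158784 - 366148) = (-276*((18 - 2*I*sqrt(5)) + 63) + 188769)*(-207364) = (-276*(81 - 2*I*sqrt(5)) + 188769)*(-207364) = ((-22356 + 552*I*sqrt(5)) + 188769)*(-207364) = (166413 + 552*I*sqrt(5))*(-207364) = -34508065332 - 114464928*I*sqrt(5)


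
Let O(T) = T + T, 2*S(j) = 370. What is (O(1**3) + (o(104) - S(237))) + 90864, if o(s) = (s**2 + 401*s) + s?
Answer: 143305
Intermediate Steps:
S(j) = 185 (S(j) = (1/2)*370 = 185)
o(s) = s**2 + 402*s
O(T) = 2*T
(O(1**3) + (o(104) - S(237))) + 90864 = (2*1**3 + (104*(402 + 104) - 1*185)) + 90864 = (2*1 + (104*506 - 185)) + 90864 = (2 + (52624 - 185)) + 90864 = (2 + 52439) + 90864 = 52441 + 90864 = 143305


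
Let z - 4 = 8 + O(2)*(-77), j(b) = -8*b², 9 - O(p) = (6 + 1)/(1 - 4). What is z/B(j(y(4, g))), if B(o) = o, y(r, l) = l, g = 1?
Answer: 1291/12 ≈ 107.58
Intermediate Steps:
O(p) = 34/3 (O(p) = 9 - (6 + 1)/(1 - 4) = 9 - 7/(-3) = 9 - 7*(-1)/3 = 9 - 1*(-7/3) = 9 + 7/3 = 34/3)
z = -2582/3 (z = 4 + (8 + (34/3)*(-77)) = 4 + (8 - 2618/3) = 4 - 2594/3 = -2582/3 ≈ -860.67)
z/B(j(y(4, g))) = -2582/(3*((-8*1²))) = -2582/(3*((-8*1))) = -2582/3/(-8) = -2582/3*(-⅛) = 1291/12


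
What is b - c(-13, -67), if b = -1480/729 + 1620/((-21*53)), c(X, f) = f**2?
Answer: -1215033191/270459 ≈ -4492.5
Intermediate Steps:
b = -942740/270459 (b = -1480*1/729 + 1620/(-1113) = -1480/729 + 1620*(-1/1113) = -1480/729 - 540/371 = -942740/270459 ≈ -3.4857)
b - c(-13, -67) = -942740/270459 - 1*(-67)**2 = -942740/270459 - 1*4489 = -942740/270459 - 4489 = -1215033191/270459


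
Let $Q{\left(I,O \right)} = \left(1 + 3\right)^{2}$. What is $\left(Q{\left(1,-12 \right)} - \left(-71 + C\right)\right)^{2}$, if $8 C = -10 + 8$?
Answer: $\frac{121801}{16} \approx 7612.6$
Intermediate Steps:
$Q{\left(I,O \right)} = 16$ ($Q{\left(I,O \right)} = 4^{2} = 16$)
$C = - \frac{1}{4}$ ($C = \frac{-10 + 8}{8} = \frac{1}{8} \left(-2\right) = - \frac{1}{4} \approx -0.25$)
$\left(Q{\left(1,-12 \right)} - \left(-71 + C\right)\right)^{2} = \left(16 + \left(71 - - \frac{1}{4}\right)\right)^{2} = \left(16 + \left(71 + \frac{1}{4}\right)\right)^{2} = \left(16 + \frac{285}{4}\right)^{2} = \left(\frac{349}{4}\right)^{2} = \frac{121801}{16}$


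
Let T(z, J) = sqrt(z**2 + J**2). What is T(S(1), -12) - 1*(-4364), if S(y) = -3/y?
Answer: 4364 + 3*sqrt(17) ≈ 4376.4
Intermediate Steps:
T(z, J) = sqrt(J**2 + z**2)
T(S(1), -12) - 1*(-4364) = sqrt((-12)**2 + (-3/1)**2) - 1*(-4364) = sqrt(144 + (-3*1)**2) + 4364 = sqrt(144 + (-3)**2) + 4364 = sqrt(144 + 9) + 4364 = sqrt(153) + 4364 = 3*sqrt(17) + 4364 = 4364 + 3*sqrt(17)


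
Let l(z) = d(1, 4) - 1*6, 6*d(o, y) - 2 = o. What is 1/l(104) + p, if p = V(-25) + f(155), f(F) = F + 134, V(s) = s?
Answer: 2902/11 ≈ 263.82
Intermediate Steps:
d(o, y) = ⅓ + o/6
l(z) = -11/2 (l(z) = (⅓ + (⅙)*1) - 1*6 = (⅓ + ⅙) - 6 = ½ - 6 = -11/2)
f(F) = 134 + F
p = 264 (p = -25 + (134 + 155) = -25 + 289 = 264)
1/l(104) + p = 1/(-11/2) + 264 = -2/11 + 264 = 2902/11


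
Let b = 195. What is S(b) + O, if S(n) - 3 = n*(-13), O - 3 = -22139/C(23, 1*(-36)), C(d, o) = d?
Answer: -80306/23 ≈ -3491.6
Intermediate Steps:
O = -22070/23 (O = 3 - 22139/23 = -22070/23 ≈ -959.57)
S(n) = 3 - 13*n (S(n) = 3 + n*(-13) = 3 - 13*n)
S(b) + O = (3 - 13*195) - 22070/23 = (3 - 2535) - 22070/23 = -2532 - 22070/23 = -80306/23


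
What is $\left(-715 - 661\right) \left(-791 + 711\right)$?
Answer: $110080$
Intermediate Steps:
$\left(-715 - 661\right) \left(-791 + 711\right) = \left(-715 - 661\right) \left(-80\right) = \left(-1376\right) \left(-80\right) = 110080$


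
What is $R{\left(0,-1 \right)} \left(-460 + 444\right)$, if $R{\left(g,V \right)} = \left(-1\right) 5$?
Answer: $80$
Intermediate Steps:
$R{\left(g,V \right)} = -5$
$R{\left(0,-1 \right)} \left(-460 + 444\right) = - 5 \left(-460 + 444\right) = \left(-5\right) \left(-16\right) = 80$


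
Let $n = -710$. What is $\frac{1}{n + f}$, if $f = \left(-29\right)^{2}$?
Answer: $\frac{1}{131} \approx 0.0076336$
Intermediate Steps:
$f = 841$
$\frac{1}{n + f} = \frac{1}{-710 + 841} = \frac{1}{131}$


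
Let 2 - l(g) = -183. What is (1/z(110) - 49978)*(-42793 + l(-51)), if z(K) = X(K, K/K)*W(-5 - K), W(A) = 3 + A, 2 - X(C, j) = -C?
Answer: 1669498699879/784 ≈ 2.1295e+9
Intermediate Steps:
X(C, j) = 2 + C (X(C, j) = 2 - (-1)*C = 2 + C)
l(g) = 185 (l(g) = 2 - 1*(-183) = 2 + 183 = 185)
z(K) = (-2 - K)*(2 + K) (z(K) = (2 + K)*(3 + (-5 - K)) = (2 + K)*(-2 - K) = (-2 - K)*(2 + K))
(1/z(110) - 49978)*(-42793 + l(-51)) = (1/(-(2 + 110)²) - 49978)*(-42793 + 185) = (1/(-1*112²) - 49978)*(-42608) = (1/(-1*12544) - 49978)*(-42608) = (1/(-12544) - 49978)*(-42608) = (-1/12544 - 49978)*(-42608) = -626924033/12544*(-42608) = 1669498699879/784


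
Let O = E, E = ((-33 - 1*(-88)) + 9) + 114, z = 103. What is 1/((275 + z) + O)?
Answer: 1/556 ≈ 0.0017986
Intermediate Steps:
E = 178 (E = ((-33 + 88) + 9) + 114 = (55 + 9) + 114 = 64 + 114 = 178)
O = 178
1/((275 + z) + O) = 1/((275 + 103) + 178) = 1/(378 + 178) = 1/556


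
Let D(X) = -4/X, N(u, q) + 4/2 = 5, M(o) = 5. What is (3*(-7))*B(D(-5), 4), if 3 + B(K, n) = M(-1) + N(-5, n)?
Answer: -105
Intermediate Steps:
N(u, q) = 3 (N(u, q) = -2 + 5 = 3)
B(K, n) = 5 (B(K, n) = -3 + (5 + 3) = -3 + 8 = 5)
(3*(-7))*B(D(-5), 4) = (3*(-7))*5 = -21*5 = -105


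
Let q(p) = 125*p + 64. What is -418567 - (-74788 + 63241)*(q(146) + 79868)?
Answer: 1133288987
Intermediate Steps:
q(p) = 64 + 125*p
-418567 - (-74788 + 63241)*(q(146) + 79868) = -418567 - (-74788 + 63241)*((64 + 125*146) + 79868) = -418567 - (-11547)*((64 + 18250) + 79868) = -418567 - (-11547)*(18314 + 79868) = -418567 - (-11547)*98182 = -418567 - 1*(-1133707554) = -418567 + 1133707554 = 1133288987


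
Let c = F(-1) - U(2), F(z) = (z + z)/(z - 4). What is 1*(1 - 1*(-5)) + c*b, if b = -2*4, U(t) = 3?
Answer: 134/5 ≈ 26.800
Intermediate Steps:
b = -8
F(z) = 2*z/(-4 + z) (F(z) = (2*z)/(-4 + z) = 2*z/(-4 + z))
c = -13/5 (c = 2*(-1)/(-4 - 1) - 1*3 = 2*(-1)/(-5) - 3 = 2*(-1)*(-⅕) - 3 = ⅖ - 3 = -13/5 ≈ -2.6000)
1*(1 - 1*(-5)) + c*b = 1*(1 - 1*(-5)) - 13/5*(-8) = 1*(1 + 5) + 104/5 = 1*6 + 104/5 = 6 + 104/5 = 134/5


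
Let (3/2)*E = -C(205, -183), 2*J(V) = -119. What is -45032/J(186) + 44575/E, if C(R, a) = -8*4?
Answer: 21677371/7616 ≈ 2846.3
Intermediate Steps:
C(R, a) = -32
J(V) = -119/2 (J(V) = (½)*(-119) = -119/2)
E = 64/3 (E = 2*(-1*(-32))/3 = (⅔)*32 = 64/3 ≈ 21.333)
-45032/J(186) + 44575/E = -45032/(-119/2) + 44575/(64/3) = -45032*(-2/119) + 44575*(3/64) = 90064/119 + 133725/64 = 21677371/7616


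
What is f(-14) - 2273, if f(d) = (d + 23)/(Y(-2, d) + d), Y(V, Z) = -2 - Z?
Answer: -4555/2 ≈ -2277.5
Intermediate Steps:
f(d) = -23/2 - d/2 (f(d) = (d + 23)/((-2 - d) + d) = (23 + d)/(-2) = (23 + d)*(-½) = -23/2 - d/2)
f(-14) - 2273 = (-23/2 - ½*(-14)) - 2273 = (-23/2 + 7) - 2273 = -9/2 - 2273 = -4555/2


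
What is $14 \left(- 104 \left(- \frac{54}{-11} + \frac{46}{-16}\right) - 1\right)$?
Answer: $- \frac{32732}{11} \approx -2975.6$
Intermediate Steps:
$14 \left(- 104 \left(- \frac{54}{-11} + \frac{46}{-16}\right) - 1\right) = 14 \left(- 104 \left(\left(-54\right) \left(- \frac{1}{11}\right) + 46 \left(- \frac{1}{16}\right)\right) - 1\right) = 14 \left(- 104 \left(\frac{54}{11} - \frac{23}{8}\right) - 1\right) = 14 \left(\left(-104\right) \frac{179}{88} - 1\right) = 14 \left(- \frac{2327}{11} - 1\right) = 14 \left(- \frac{2338}{11}\right) = - \frac{32732}{11}$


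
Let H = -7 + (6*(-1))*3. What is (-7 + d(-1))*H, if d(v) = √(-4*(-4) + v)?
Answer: 175 - 25*√15 ≈ 78.175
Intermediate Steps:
H = -25 (H = -7 - 6*3 = -7 - 18 = -25)
d(v) = √(16 + v)
(-7 + d(-1))*H = (-7 + √(16 - 1))*(-25) = (-7 + √15)*(-25) = 175 - 25*√15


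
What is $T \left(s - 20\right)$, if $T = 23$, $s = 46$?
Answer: $598$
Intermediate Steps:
$T \left(s - 20\right) = 23 \left(46 - 20\right) = 23 \cdot 26 = 598$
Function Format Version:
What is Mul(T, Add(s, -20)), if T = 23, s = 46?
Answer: 598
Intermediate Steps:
Mul(T, Add(s, -20)) = Mul(23, Add(46, -20)) = Mul(23, 26) = 598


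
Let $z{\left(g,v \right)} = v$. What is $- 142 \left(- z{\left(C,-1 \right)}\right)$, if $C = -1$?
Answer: $-142$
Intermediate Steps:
$- 142 \left(- z{\left(C,-1 \right)}\right) = - 142 \left(\left(-1\right) \left(-1\right)\right) = \left(-142\right) 1 = -142$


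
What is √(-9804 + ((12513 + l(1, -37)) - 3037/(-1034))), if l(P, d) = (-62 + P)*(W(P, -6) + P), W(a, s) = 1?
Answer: 3*√307671870/1034 ≈ 50.891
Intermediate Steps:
l(P, d) = (1 + P)*(-62 + P) (l(P, d) = (-62 + P)*(1 + P) = (1 + P)*(-62 + P))
√(-9804 + ((12513 + l(1, -37)) - 3037/(-1034))) = √(-9804 + ((12513 + (-62 + 1² - 61*1)) - 3037/(-1034))) = √(-9804 + ((12513 + (-62 + 1 - 61)) - 3037*(-1/1034))) = √(-9804 + ((12513 - 122) + 3037/1034)) = √(-9804 + (12391 + 3037/1034)) = √(-9804 + 12815331/1034) = √(2677995/1034) = 3*√307671870/1034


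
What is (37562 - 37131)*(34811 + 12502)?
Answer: 20391903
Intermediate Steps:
(37562 - 37131)*(34811 + 12502) = 431*47313 = 20391903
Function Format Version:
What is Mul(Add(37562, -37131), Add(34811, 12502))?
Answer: 20391903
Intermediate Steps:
Mul(Add(37562, -37131), Add(34811, 12502)) = Mul(431, 47313) = 20391903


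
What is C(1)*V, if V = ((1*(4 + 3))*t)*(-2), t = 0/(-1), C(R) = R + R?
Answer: 0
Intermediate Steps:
C(R) = 2*R
t = 0 (t = 0*(-1) = 0)
V = 0 (V = ((1*(4 + 3))*0)*(-2) = ((1*7)*0)*(-2) = (7*0)*(-2) = 0*(-2) = 0)
C(1)*V = (2*1)*0 = 2*0 = 0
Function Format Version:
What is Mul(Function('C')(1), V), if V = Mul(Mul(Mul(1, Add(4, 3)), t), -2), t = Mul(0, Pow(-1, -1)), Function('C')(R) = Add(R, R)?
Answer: 0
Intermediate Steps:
Function('C')(R) = Mul(2, R)
t = 0 (t = Mul(0, -1) = 0)
V = 0 (V = Mul(Mul(Mul(1, Add(4, 3)), 0), -2) = Mul(Mul(Mul(1, 7), 0), -2) = Mul(Mul(7, 0), -2) = Mul(0, -2) = 0)
Mul(Function('C')(1), V) = Mul(Mul(2, 1), 0) = Mul(2, 0) = 0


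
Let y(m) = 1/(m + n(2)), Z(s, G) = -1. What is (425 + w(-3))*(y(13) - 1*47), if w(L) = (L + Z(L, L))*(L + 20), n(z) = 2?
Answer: -83776/5 ≈ -16755.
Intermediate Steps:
w(L) = (-1 + L)*(20 + L) (w(L) = (L - 1)*(L + 20) = (-1 + L)*(20 + L))
y(m) = 1/(2 + m) (y(m) = 1/(m + 2) = 1/(2 + m))
(425 + w(-3))*(y(13) - 1*47) = (425 + (-20 + (-3)² + 19*(-3)))*(1/(2 + 13) - 1*47) = (425 + (-20 + 9 - 57))*(1/15 - 47) = (425 - 68)*(1/15 - 47) = 357*(-704/15) = -83776/5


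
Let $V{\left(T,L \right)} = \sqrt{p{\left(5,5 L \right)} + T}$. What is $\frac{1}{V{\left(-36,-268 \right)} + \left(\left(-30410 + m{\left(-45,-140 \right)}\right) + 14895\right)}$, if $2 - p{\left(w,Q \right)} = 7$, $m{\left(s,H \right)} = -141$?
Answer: $- \frac{15656}{245110377} - \frac{i \sqrt{41}}{245110377} \approx -6.3873 \cdot 10^{-5} - 2.6123 \cdot 10^{-8} i$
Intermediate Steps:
$p{\left(w,Q \right)} = -5$ ($p{\left(w,Q \right)} = 2 - 7 = -5$)
$V{\left(T,L \right)} = \sqrt{-5 + T}$
$\frac{1}{V{\left(-36,-268 \right)} + \left(\left(-30410 + m{\left(-45,-140 \right)}\right) + 14895\right)} = \frac{1}{\sqrt{-5 - 36} + \left(\left(-30410 - 141\right) + 14895\right)} = \frac{1}{\sqrt{-41} + \left(-30551 + 14895\right)} = \frac{1}{i \sqrt{41} - 15656} = \frac{1}{-15656 + i \sqrt{41}}$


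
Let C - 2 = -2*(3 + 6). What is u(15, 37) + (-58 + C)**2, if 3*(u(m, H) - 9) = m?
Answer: 5490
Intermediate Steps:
u(m, H) = 9 + m/3
C = -16 (C = 2 - 2*(3 + 6) = 2 - 2*9 = 2 - 18 = -16)
u(15, 37) + (-58 + C)**2 = (9 + (1/3)*15) + (-58 - 16)**2 = (9 + 5) + (-74)**2 = 14 + 5476 = 5490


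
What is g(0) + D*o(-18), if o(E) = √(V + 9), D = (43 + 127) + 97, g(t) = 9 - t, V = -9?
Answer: 9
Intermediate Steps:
D = 267 (D = 170 + 97 = 267)
o(E) = 0 (o(E) = √(-9 + 9) = √0 = 0)
g(0) + D*o(-18) = (9 - 1*0) + 267*0 = (9 + 0) + 0 = 9 + 0 = 9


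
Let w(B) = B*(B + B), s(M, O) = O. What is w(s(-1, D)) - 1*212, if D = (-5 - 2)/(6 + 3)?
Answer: -17074/81 ≈ -210.79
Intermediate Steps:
D = -7/9 ≈ -0.77778
w(B) = 2*B**2 (w(B) = B*(2*B) = 2*B**2)
w(s(-1, D)) - 1*212 = 2*(-7/9)**2 - 1*212 = 2*(49/81) - 212 = 98/81 - 212 = -17074/81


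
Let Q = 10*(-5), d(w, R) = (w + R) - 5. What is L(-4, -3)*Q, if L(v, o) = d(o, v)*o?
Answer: -1800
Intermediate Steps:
d(w, R) = -5 + R + w (d(w, R) = (R + w) - 5 = -5 + R + w)
L(v, o) = o*(-5 + o + v) (L(v, o) = (-5 + v + o)*o = (-5 + o + v)*o = o*(-5 + o + v))
Q = -50
L(-4, -3)*Q = -3*(-5 - 3 - 4)*(-50) = -3*(-12)*(-50) = 36*(-50) = -1800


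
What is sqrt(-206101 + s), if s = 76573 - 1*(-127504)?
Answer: 2*I*sqrt(506) ≈ 44.989*I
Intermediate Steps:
s = 204077 (s = 76573 + 127504 = 204077)
sqrt(-206101 + s) = sqrt(-206101 + 204077) = sqrt(-2024) = 2*I*sqrt(506)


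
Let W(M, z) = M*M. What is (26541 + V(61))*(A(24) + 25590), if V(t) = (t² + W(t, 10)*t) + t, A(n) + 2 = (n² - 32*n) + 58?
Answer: 6549416016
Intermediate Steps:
W(M, z) = M²
A(n) = 56 + n² - 32*n (A(n) = -2 + ((n² - 32*n) + 58) = -2 + (58 + n² - 32*n) = 56 + n² - 32*n)
V(t) = t + t² + t³ (V(t) = (t² + t²*t) + t = (t² + t³) + t = t + t² + t³)
(26541 + V(61))*(A(24) + 25590) = (26541 + 61*(1 + 61 + 61²))*((56 + 24² - 32*24) + 25590) = (26541 + 61*(1 + 61 + 3721))*((56 + 576 - 768) + 25590) = (26541 + 61*3783)*(-136 + 25590) = (26541 + 230763)*25454 = 257304*25454 = 6549416016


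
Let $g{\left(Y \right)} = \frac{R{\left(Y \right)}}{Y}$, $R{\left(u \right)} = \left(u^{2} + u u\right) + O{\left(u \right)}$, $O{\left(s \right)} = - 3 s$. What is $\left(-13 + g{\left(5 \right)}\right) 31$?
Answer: $-186$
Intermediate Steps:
$R{\left(u \right)} = - 3 u + 2 u^{2}$ ($R{\left(u \right)} = \left(u^{2} + u u\right) - 3 u = \left(u^{2} + u^{2}\right) - 3 u = 2 u^{2} - 3 u = - 3 u + 2 u^{2}$)
$g{\left(Y \right)} = -3 + 2 Y$ ($g{\left(Y \right)} = \frac{Y \left(-3 + 2 Y\right)}{Y} = -3 + 2 Y$)
$\left(-13 + g{\left(5 \right)}\right) 31 = \left(-13 + \left(-3 + 2 \cdot 5\right)\right) 31 = \left(-13 + \left(-3 + 10\right)\right) 31 = \left(-13 + 7\right) 31 = \left(-6\right) 31 = -186$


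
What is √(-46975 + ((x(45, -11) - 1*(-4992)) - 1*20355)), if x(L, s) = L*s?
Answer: I*√62833 ≈ 250.67*I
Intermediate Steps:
√(-46975 + ((x(45, -11) - 1*(-4992)) - 1*20355)) = √(-46975 + ((45*(-11) - 1*(-4992)) - 1*20355)) = √(-46975 + ((-495 + 4992) - 20355)) = √(-46975 + (4497 - 20355)) = √(-46975 - 15858) = √(-62833) = I*√62833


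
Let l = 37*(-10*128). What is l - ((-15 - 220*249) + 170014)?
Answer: -162579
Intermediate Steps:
l = -47360 (l = 37*(-1280) = -47360)
l - ((-15 - 220*249) + 170014) = -47360 - ((-15 - 220*249) + 170014) = -47360 - ((-15 - 54780) + 170014) = -47360 - (-54795 + 170014) = -47360 - 1*115219 = -47360 - 115219 = -162579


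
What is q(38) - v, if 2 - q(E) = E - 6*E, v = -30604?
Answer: 30796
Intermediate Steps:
q(E) = 2 + 5*E (q(E) = 2 - (E - 6*E) = 2 - (-5)*E = 2 + 5*E)
q(38) - v = (2 + 5*38) - 1*(-30604) = (2 + 190) + 30604 = 192 + 30604 = 30796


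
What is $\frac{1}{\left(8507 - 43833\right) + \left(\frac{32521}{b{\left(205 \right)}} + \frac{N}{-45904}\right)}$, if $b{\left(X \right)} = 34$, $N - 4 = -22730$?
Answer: $- \frac{22952}{788837401} \approx -2.9096 \cdot 10^{-5}$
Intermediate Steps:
$N = -22726$ ($N = 4 - 22730 = -22726$)
$\frac{1}{\left(8507 - 43833\right) + \left(\frac{32521}{b{\left(205 \right)}} + \frac{N}{-45904}\right)} = \frac{1}{\left(8507 - 43833\right) + \left(\frac{32521}{34} - \frac{22726}{-45904}\right)} = \frac{1}{-35326 + \left(32521 \cdot \frac{1}{34} - - \frac{11363}{22952}\right)} = \frac{1}{-35326 + \left(\frac{1913}{2} + \frac{11363}{22952}\right)} = \frac{1}{-35326 + \frac{21964951}{22952}} = \frac{1}{- \frac{788837401}{22952}} = - \frac{22952}{788837401}$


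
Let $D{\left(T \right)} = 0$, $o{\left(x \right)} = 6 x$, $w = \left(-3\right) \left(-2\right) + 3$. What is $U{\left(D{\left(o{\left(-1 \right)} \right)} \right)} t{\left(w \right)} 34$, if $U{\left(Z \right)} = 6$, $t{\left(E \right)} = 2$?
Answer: $408$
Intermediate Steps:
$w = 9$ ($w = 6 + 3 = 9$)
$U{\left(D{\left(o{\left(-1 \right)} \right)} \right)} t{\left(w \right)} 34 = 6 \cdot 2 \cdot 34 = 12 \cdot 34 = 408$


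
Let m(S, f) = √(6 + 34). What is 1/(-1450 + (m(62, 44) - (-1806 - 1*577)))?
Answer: 933/870449 - 2*√10/870449 ≈ 0.0010646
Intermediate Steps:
m(S, f) = 2*√10 (m(S, f) = √40 = 2*√10)
1/(-1450 + (m(62, 44) - (-1806 - 1*577))) = 1/(-1450 + (2*√10 - (-1806 - 1*577))) = 1/(-1450 + (2*√10 - (-1806 - 577))) = 1/(-1450 + (2*√10 - 1*(-2383))) = 1/(-1450 + (2*√10 + 2383)) = 1/(-1450 + (2383 + 2*√10)) = 1/(933 + 2*√10)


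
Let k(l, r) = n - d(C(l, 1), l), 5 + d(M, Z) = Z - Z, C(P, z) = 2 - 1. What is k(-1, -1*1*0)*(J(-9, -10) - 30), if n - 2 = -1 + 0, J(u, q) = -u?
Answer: -126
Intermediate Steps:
C(P, z) = 1
d(M, Z) = -5 (d(M, Z) = -5 + (Z - Z) = -5 + 0 = -5)
n = 1 (n = 2 + (-1 + 0) = 2 - 1 = 1)
k(l, r) = 6 (k(l, r) = 1 - 1*(-5) = 1 + 5 = 6)
k(-1, -1*1*0)*(J(-9, -10) - 30) = 6*(-1*(-9) - 30) = 6*(9 - 30) = 6*(-21) = -126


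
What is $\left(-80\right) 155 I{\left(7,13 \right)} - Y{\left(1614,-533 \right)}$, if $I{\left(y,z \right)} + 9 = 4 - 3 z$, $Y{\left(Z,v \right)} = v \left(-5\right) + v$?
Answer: $543468$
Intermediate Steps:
$Y{\left(Z,v \right)} = - 4 v$ ($Y{\left(Z,v \right)} = - 5 v + v = - 4 v$)
$I{\left(y,z \right)} = -5 - 3 z$ ($I{\left(y,z \right)} = -9 - \left(-4 + 3 z\right) = -5 - 3 z$)
$\left(-80\right) 155 I{\left(7,13 \right)} - Y{\left(1614,-533 \right)} = \left(-80\right) 155 \left(-5 - 39\right) - \left(-4\right) \left(-533\right) = - 12400 \left(-5 - 39\right) - 2132 = \left(-12400\right) \left(-44\right) - 2132 = 545600 - 2132 = 543468$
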